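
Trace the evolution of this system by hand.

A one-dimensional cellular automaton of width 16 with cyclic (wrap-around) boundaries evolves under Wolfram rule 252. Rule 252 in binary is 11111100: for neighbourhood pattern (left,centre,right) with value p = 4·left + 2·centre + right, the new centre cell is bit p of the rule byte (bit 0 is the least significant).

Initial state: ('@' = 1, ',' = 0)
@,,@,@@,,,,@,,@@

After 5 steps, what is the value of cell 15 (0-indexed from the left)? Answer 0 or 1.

1

t=0: @,,@,@@,,,,@,,@@
t=1: @@,@@@@@,,,@@,@@
t=2: @@@@@@@@@,,@@@@@
t=3: @@@@@@@@@@,@@@@@
t=4: @@@@@@@@@@@@@@@@
t=5: @@@@@@@@@@@@@@@@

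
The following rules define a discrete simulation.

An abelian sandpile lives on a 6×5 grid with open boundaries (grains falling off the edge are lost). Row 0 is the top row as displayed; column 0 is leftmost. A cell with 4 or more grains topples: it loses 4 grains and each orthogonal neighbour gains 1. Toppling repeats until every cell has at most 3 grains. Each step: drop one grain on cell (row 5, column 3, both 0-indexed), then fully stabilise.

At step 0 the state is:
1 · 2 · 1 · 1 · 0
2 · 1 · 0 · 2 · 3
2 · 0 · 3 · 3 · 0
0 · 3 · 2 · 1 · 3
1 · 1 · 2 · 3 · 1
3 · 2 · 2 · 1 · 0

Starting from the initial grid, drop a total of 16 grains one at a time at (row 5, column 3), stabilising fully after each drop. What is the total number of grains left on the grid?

48

step 0: 1 · 2 · 1 · 1 · 0
2 · 1 · 0 · 2 · 3
2 · 0 · 3 · 3 · 0
0 · 3 · 2 · 1 · 3
1 · 1 · 2 · 3 · 1
3 · 2 · 2 · 1 · 0
step 1: 1 · 2 · 1 · 1 · 0
2 · 1 · 0 · 2 · 3
2 · 0 · 3 · 3 · 0
0 · 3 · 2 · 1 · 3
1 · 1 · 2 · 3 · 1
3 · 2 · 2 · 2 · 0
step 2: 1 · 2 · 1 · 1 · 0
2 · 1 · 0 · 2 · 3
2 · 0 · 3 · 3 · 0
0 · 3 · 2 · 1 · 3
1 · 1 · 2 · 3 · 1
3 · 2 · 2 · 3 · 0
step 3: 1 · 2 · 1 · 1 · 0
2 · 1 · 0 · 2 · 3
2 · 0 · 3 · 3 · 0
0 · 3 · 2 · 2 · 3
1 · 1 · 3 · 0 · 2
3 · 2 · 3 · 1 · 1
step 4: 1 · 2 · 1 · 1 · 0
2 · 1 · 0 · 2 · 3
2 · 0 · 3 · 3 · 0
0 · 3 · 2 · 2 · 3
1 · 1 · 3 · 0 · 2
3 · 2 · 3 · 2 · 1
step 5: 1 · 2 · 1 · 1 · 0
2 · 1 · 0 · 2 · 3
2 · 0 · 3 · 3 · 0
0 · 3 · 2 · 2 · 3
1 · 1 · 3 · 0 · 2
3 · 2 · 3 · 3 · 1
step 6: 1 · 2 · 1 · 1 · 0
2 · 1 · 0 · 2 · 3
2 · 0 · 3 · 3 · 0
0 · 3 · 3 · 2 · 3
1 · 2 · 0 · 2 · 2
3 · 3 · 1 · 1 · 2
step 7: 1 · 2 · 1 · 1 · 0
2 · 1 · 0 · 2 · 3
2 · 0 · 3 · 3 · 0
0 · 3 · 3 · 2 · 3
1 · 2 · 0 · 2 · 2
3 · 3 · 1 · 2 · 2
step 8: 1 · 2 · 1 · 1 · 0
2 · 1 · 0 · 2 · 3
2 · 0 · 3 · 3 · 0
0 · 3 · 3 · 2 · 3
1 · 2 · 0 · 2 · 2
3 · 3 · 1 · 3 · 2
step 9: 1 · 2 · 1 · 1 · 0
2 · 1 · 0 · 2 · 3
2 · 0 · 3 · 3 · 0
0 · 3 · 3 · 2 · 3
1 · 2 · 0 · 3 · 2
3 · 3 · 2 · 0 · 3
step 10: 1 · 2 · 1 · 1 · 0
2 · 1 · 0 · 2 · 3
2 · 0 · 3 · 3 · 0
0 · 3 · 3 · 2 · 3
1 · 2 · 0 · 3 · 2
3 · 3 · 2 · 1 · 3
step 11: 1 · 2 · 1 · 1 · 0
2 · 1 · 0 · 2 · 3
2 · 0 · 3 · 3 · 0
0 · 3 · 3 · 2 · 3
1 · 2 · 0 · 3 · 2
3 · 3 · 2 · 2 · 3
step 12: 1 · 2 · 1 · 1 · 0
2 · 1 · 0 · 2 · 3
2 · 0 · 3 · 3 · 0
0 · 3 · 3 · 2 · 3
1 · 2 · 0 · 3 · 2
3 · 3 · 2 · 3 · 3
step 13: 1 · 2 · 1 · 1 · 0
2 · 1 · 1 · 3 · 3
2 · 2 · 1 · 1 · 2
1 · 0 · 2 · 2 · 1
1 · 3 · 2 · 2 · 1
3 · 3 · 3 · 2 · 1
step 14: 1 · 2 · 1 · 1 · 0
2 · 1 · 1 · 3 · 3
2 · 2 · 1 · 1 · 2
1 · 0 · 2 · 2 · 1
1 · 3 · 2 · 2 · 1
3 · 3 · 3 · 3 · 1
step 15: 1 · 2 · 1 · 1 · 0
2 · 1 · 1 · 3 · 3
2 · 2 · 1 · 1 · 2
1 · 1 · 3 · 3 · 1
3 · 1 · 1 · 0 · 2
0 · 2 · 2 · 2 · 2
step 16: 1 · 2 · 1 · 1 · 0
2 · 1 · 1 · 3 · 3
2 · 2 · 1 · 1 · 2
1 · 1 · 3 · 3 · 1
3 · 1 · 1 · 0 · 2
0 · 2 · 2 · 3 · 2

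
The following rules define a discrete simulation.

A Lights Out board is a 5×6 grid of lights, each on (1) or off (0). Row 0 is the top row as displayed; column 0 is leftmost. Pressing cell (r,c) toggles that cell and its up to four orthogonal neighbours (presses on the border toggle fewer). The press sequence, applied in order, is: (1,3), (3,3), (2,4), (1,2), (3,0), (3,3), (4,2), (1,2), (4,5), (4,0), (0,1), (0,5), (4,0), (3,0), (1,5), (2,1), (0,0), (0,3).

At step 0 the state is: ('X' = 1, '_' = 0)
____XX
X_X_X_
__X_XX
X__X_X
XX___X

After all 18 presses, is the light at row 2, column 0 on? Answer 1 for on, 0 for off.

1

step 0: ____XX
X_X_X_
__X_XX
X__X_X
XX___X
step 1: ___XXX
X__X__
__XXXX
X__X_X
XX___X
step 2: ___XXX
X__X__
__X_XX
X_X_XX
XX_X_X
step 3: ___XXX
X__XX_
__XX__
X_X__X
XX_X_X
step 4: __XXXX
XXX_X_
___X__
X_X__X
XX_X_X
step 5: __XXXX
XXX_X_
X__X__
_XX__X
_X_X_X
step 6: __XXXX
XXX_X_
X_____
_X_XXX
_X___X
step 7: __XXXX
XXX_X_
X_____
_XXXXX
__XX_X
step 8: ___XXX
X__XX_
X_X___
_XXXXX
__XX_X
step 9: ___XXX
X__XX_
X_X___
_XXXX_
__XXX_
step 10: ___XXX
X__XX_
X_X___
XXXXX_
XXXXX_
step 11: XXXXXX
XX_XX_
X_X___
XXXXX_
XXXXX_
step 12: XXXX__
XX_XXX
X_X___
XXXXX_
XXXXX_
step 13: XXXX__
XX_XXX
X_X___
_XXXX_
__XXX_
step 14: XXXX__
XX_XXX
__X___
X_XXX_
X_XXX_
step 15: XXXX_X
XX_X__
__X__X
X_XXX_
X_XXX_
step 16: XXXX_X
X__X__
XX___X
XXXXX_
X_XXX_
step 17: __XX_X
___X__
XX___X
XXXXX_
X_XXX_
step 18: ____XX
______
XX___X
XXXXX_
X_XXX_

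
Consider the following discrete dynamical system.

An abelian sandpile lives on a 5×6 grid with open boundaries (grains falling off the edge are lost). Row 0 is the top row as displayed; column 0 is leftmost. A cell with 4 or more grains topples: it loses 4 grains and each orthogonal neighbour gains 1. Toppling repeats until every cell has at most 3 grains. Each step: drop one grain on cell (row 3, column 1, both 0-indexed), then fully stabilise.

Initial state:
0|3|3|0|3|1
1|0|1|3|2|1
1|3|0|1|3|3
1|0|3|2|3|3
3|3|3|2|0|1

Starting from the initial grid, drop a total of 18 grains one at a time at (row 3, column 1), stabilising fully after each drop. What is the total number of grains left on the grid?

55

0) 0|3|3|0|3|1
1|0|1|3|2|1
1|3|0|1|3|3
1|0|3|2|3|3
3|3|3|2|0|1
1) 0|3|3|0|3|1
1|0|1|3|2|1
1|3|0|1|3|3
1|1|3|2|3|3
3|3|3|2|0|1
2) 0|3|3|0|3|1
1|0|1|3|2|1
1|3|0|1|3|3
1|2|3|2|3|3
3|3|3|2|0|1
3) 0|3|3|0|3|1
1|0|1|3|2|1
1|3|0|1|3|3
1|3|3|2|3|3
3|3|3|2|0|1
4) 0|3|3|0|3|1
1|1|1|3|2|1
2|0|2|1|3|3
3|3|1|3|3|3
0|2|1|3|0|1
5) 0|3|3|0|3|1
1|1|1|3|2|1
3|1|2|1|3|3
0|1|2|3|3|3
1|3|1|3|0|1
6) 0|3|3|0|3|1
1|1|1|3|2|1
3|1|2|1|3|3
0|2|2|3|3|3
1|3|1|3|0|1
7) 0|3|3|0|3|1
1|1|1|3|2|1
3|1|2|1|3|3
0|3|2|3|3|3
1|3|1|3|0|1
8) 0|3|3|0|3|1
1|1|1|3|2|1
3|2|2|1|3|3
1|1|3|3|3|3
2|0|2|3|0|1
9) 0|3|3|0|3|1
1|1|1|3|2|1
3|2|2|1|3|3
1|2|3|3|3|3
2|0|2|3|0|1
10) 0|3|3|0|3|1
1|1|1|3|2|1
3|2|2|1|3|3
1|3|3|3|3|3
2|0|2|3|0|1
11) 0|3|3|0|3|1
1|1|1|3|3|2
3|3|3|3|1|1
2|1|2|2|2|1
2|2|0|1|2|2
12) 0|3|3|0|3|1
1|1|1|3|3|2
3|3|3|3|1|1
2|2|2|2|2|1
2|2|0|1|2|2
13) 0|3|3|0|3|1
1|1|1|3|3|2
3|3|3|3|1|1
2|3|2|2|2|1
2|2|0|1|2|2
14) 0|3|3|2|0|2
2|2|3|1|1|3
1|2|2|2|3|1
0|3|1|0|3|1
3|3|1|2|2|2
15) 0|3|3|2|0|2
2|2|3|1|1|3
1|3|2|2|3|1
2|1|2|0|3|1
0|1|2|2|2|2
16) 0|3|3|2|0|2
2|2|3|1|1|3
1|3|2|2|3|1
2|2|2|0|3|1
0|1|2|2|2|2
17) 0|3|3|2|0|2
2|2|3|1|1|3
1|3|2|2|3|1
2|3|2|0|3|1
0|1|2|2|2|2
18) 0|3|3|2|0|2
2|3|3|1|1|3
2|0|3|2|3|1
3|1|3|0|3|1
0|2|2|2|2|2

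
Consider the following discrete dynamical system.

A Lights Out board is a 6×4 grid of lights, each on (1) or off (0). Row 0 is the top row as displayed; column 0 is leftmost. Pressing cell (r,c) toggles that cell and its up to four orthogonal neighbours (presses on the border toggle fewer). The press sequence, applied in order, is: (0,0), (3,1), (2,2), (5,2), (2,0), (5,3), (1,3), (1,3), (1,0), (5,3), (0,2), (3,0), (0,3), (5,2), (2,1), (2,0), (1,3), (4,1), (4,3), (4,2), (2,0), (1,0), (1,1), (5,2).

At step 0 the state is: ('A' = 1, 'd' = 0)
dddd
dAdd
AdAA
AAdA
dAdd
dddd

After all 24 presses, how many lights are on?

0) dddd
dAdd
AdAA
AAdA
dAdd
dddd
1) AAdd
AAdd
AdAA
AAdA
dAdd
dddd
2) AAdd
AAdd
AAAA
ddAA
dddd
dddd
3) AAdd
AAAd
Addd
dddA
dddd
dddd
4) AAdd
AAAd
Addd
dddA
ddAd
dAAA
5) AAdd
dAAd
dAdd
AddA
ddAd
dAAA
6) AAdd
dAAd
dAdd
AddA
ddAA
dAdd
7) AAdA
dAdA
dAdA
AddA
ddAA
dAdd
8) AAdd
dAAd
dAdd
AddA
ddAA
dAdd
9) dAdd
AdAd
AAdd
AddA
ddAA
dAdd
10) dAdd
AdAd
AAdd
AddA
ddAd
dAAA
11) ddAA
Addd
AAdd
AddA
ddAd
dAAA
12) ddAA
Addd
dAdd
dAdA
AdAd
dAAA
13) dddd
AddA
dAdd
dAdA
AdAd
dAAA
14) dddd
AddA
dAdd
dAdA
Addd
dddd
15) dddd
AAdA
AdAd
dddA
Addd
dddd
16) dddd
dAdA
dAAd
AddA
Addd
dddd
17) dddA
dAAd
dAAA
AddA
Addd
dddd
18) dddA
dAAd
dAAA
AAdA
dAAd
dAdd
19) dddA
dAAd
dAAA
AAdd
dAdA
dAdA
20) dddA
dAAd
dAAA
AAAd
ddAd
dAAA
21) dddA
AAAd
AdAA
dAAd
ddAd
dAAA
22) AddA
ddAd
ddAA
dAAd
ddAd
dAAA
23) AAdA
AAdd
dAAA
dAAd
ddAd
dAAA
24) AAdA
AAdd
dAAA
dAAd
dddd
dddd

10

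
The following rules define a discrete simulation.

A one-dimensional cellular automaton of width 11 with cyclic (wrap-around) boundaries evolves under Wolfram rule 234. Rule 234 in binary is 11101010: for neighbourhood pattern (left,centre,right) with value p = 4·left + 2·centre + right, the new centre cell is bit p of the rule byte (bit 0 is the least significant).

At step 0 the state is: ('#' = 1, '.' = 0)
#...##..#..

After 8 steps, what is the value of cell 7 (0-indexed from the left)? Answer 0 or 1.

[0] #...##..#..
[1] ...###.#..#
[2] ..#####..#.
[3] .######.#..
[4] ########...
[5] ########..#
[6] ########.##
[7] ###########
[8] ###########

1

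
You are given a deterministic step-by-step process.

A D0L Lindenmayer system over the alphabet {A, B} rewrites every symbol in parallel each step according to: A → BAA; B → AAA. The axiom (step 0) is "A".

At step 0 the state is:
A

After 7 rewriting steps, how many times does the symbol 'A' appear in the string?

k=0  A
k=1  BAA
k=2  AAABAABAA
k=3  BAABAABAAAAABAABAAAAABAABAA
k=4  AAABAABAAAAABAABAAAAABAABAABAABAABAAAAABAABAAAAABAABAABAABAABAAAAABAABAAAAABAABAA
k=5  BAABAABAAAAABAABAAAAABAABAABAABAABAAAAABAABAAAAABAABAABAAB…ABAABAABAABAAAAABAABAAAAABAABAABAABAABAAAAABAABAAAAABAABAA  (len 243)
k=6  AAABAABAAAAABAABAAAAABAABAABAABAABAAAAABAABAAAAABAABAABAAB…ABAABAABAABAAAAABAABAAAAABAABAABAABAABAAAAABAABAAAAABAABAA  (len 729)
k=7  BAABAABAAAAABAABAAAAABAABAABAABAABAAAAABAABAAAAABAABAABAAB…ABAABAABAABAAAAABAABAAAAABAABAABAABAABAAAAABAABAAAAABAABAA  (len 2187)

1640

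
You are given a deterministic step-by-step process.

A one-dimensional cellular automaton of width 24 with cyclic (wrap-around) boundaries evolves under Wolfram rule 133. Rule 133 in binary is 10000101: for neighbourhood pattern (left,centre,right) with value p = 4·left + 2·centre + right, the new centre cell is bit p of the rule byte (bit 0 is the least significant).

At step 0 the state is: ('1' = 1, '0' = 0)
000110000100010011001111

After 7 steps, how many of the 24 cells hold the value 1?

11

0) 000110000100010011001111
1) 010000110101010000000110
2) 010110000101010111110000
3) 010000110101010011100111
4) 010110000101010001000010
5) 010000110101010101011010
6) 010110000101010101000010
7) 010000110101010101011010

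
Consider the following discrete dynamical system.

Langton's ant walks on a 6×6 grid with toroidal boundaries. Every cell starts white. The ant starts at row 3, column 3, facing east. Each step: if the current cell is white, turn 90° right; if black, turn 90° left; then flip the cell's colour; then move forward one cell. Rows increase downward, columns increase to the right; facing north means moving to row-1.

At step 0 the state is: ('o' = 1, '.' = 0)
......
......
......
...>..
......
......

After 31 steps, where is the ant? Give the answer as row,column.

gen 0: ......
......
......
...>..
......
......
gen 1: ......
......
......
...o..
...v..
......
gen 2: ......
......
......
...o..
..<o..
......
gen 3: ......
......
......
..^o..
..oo..
......
gen 4: ......
......
......
..o>..
..oo..
......
gen 5: ......
......
...^..
..o...
..oo..
......
gen 6: ......
......
...o>.
..o...
..oo..
......
gen 7: ......
......
...oo.
..o.v.
..oo..
......
gen 8: ......
......
...oo.
..o<o.
..oo..
......
gen 9: ......
......
...^o.
..ooo.
..oo..
......
gen 10: ......
......
..<.o.
..ooo.
..oo..
......
gen 11: ......
..^...
..o.o.
..ooo.
..oo..
......
gen 12: ......
..o>..
..o.o.
..ooo.
..oo..
......
gen 13: ......
..oo..
..ovo.
..ooo.
..oo..
......
gen 14: ......
..oo..
..<oo.
..ooo.
..oo..
......
gen 15: ......
..oo..
...oo.
..voo.
..oo..
......
gen 16: ......
..oo..
...oo.
...>o.
..oo..
......
gen 17: ......
..oo..
...^o.
....o.
..oo..
......
gen 18: ......
..oo..
..<.o.
....o.
..oo..
......
gen 19: ......
..^o..
..o.o.
....o.
..oo..
......
gen 20: ......
.<.o..
..o.o.
....o.
..oo..
......
gen 21: .^....
.o.o..
..o.o.
....o.
..oo..
......
gen 22: .o>...
.o.o..
..o.o.
....o.
..oo..
......
gen 23: .oo...
.ovo..
..o.o.
....o.
..oo..
......
gen 24: .oo...
.<oo..
..o.o.
....o.
..oo..
......
gen 25: .oo...
..oo..
.vo.o.
....o.
..oo..
......
gen 26: .oo...
..oo..
<oo.o.
....o.
..oo..
......
gen 27: .oo...
^.oo..
ooo.o.
....o.
..oo..
......
gen 28: .oo...
o>oo..
ooo.o.
....o.
..oo..
......
gen 29: .oo...
oooo..
ovo.o.
....o.
..oo..
......
gen 30: .oo...
oooo..
o.>.o.
....o.
..oo..
......
gen 31: .oo...
oo^o..
o...o.
....o.
..oo..
......

1,2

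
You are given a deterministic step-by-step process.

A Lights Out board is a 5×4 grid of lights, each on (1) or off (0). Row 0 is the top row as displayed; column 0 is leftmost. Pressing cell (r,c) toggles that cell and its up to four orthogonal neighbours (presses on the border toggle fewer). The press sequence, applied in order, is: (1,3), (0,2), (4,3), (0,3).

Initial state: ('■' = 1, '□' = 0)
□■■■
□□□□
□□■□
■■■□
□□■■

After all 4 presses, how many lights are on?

0) □■■■
□□□□
□□■□
■■■□
□□■■
1) □■■□
□□■■
□□■■
■■■□
□□■■
2) □□□■
□□□■
□□■■
■■■□
□□■■
3) □□□■
□□□■
□□■■
■■■■
□□□□
4) □□■□
□□□□
□□■■
■■■■
□□□□

7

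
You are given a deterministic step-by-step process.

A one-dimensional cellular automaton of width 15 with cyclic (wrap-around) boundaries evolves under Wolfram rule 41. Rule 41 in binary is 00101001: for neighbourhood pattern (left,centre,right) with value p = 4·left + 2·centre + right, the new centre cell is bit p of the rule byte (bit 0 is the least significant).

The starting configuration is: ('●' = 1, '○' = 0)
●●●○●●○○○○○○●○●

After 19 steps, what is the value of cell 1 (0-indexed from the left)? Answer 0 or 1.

0

0) ●●●○●●○○○○○○●○●
1) ○○○●●○○●●●●○○●●
2) ○●○●○○○●○○○○○●○
3) ○○●○○●○○○●●●○○○
4) ●○○○○○○●○●○○○●●
5) ○○●●●●○○●○○●○●○
6) ●○●○○○○○○○○○●○○
7) ○●○○●●●●●●●○○○○
8) ○○○○●○○○○○○○●●●
9) ○●●○○○●●●●●○●○○
10) ○●○○●○●○○○○●○○●
11) ●○○○○●○○●●○○○○○
12) ○○●●○○○○●○○●●●○
13) ●○●○○●●○○○○●○○○
14) ○●○○○●○○●●○○○●○
15) ○○○●○○○○●○○●○○○
16) ●●○○○●●○○○○○○●●
17) ○○○●○●○○●●●●○●○
18) ●●○○●○○○●○○○●○○
19) ●○○○○○●○○○●○○○○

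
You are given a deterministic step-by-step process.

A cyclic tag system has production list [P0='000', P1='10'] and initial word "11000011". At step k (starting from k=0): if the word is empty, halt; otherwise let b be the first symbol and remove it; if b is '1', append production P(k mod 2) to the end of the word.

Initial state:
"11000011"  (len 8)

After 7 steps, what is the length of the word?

9

k=0  "11000011"  (len 8)
k=1  "1000011000"  (len 10)
k=2  "00001100010"  (len 11)
k=3  "0001100010"  (len 10)
k=4  "001100010"  (len 9)
k=5  "01100010"  (len 8)
k=6  "1100010"  (len 7)
k=7  "100010000"  (len 9)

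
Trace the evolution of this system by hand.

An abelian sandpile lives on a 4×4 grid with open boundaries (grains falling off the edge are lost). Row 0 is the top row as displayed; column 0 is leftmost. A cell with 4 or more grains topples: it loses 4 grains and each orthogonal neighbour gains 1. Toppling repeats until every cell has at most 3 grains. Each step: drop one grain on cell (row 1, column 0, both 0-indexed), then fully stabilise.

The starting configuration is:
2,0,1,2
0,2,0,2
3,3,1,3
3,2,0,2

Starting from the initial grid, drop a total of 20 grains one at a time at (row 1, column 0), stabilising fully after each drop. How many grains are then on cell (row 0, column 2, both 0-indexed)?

gen 0: 2,0,1,2
0,2,0,2
3,3,1,3
3,2,0,2
gen 1: 2,0,1,2
1,2,0,2
3,3,1,3
3,2,0,2
gen 2: 2,0,1,2
2,2,0,2
3,3,1,3
3,2,0,2
gen 3: 2,0,1,2
3,2,0,2
3,3,1,3
3,2,0,2
gen 4: 3,1,1,2
2,0,1,2
2,2,2,3
1,0,1,2
gen 5: 3,1,1,2
3,0,1,2
2,2,2,3
1,0,1,2
gen 6: 0,2,1,2
1,1,1,2
3,2,2,3
1,0,1,2
gen 7: 0,2,1,2
2,1,1,2
3,2,2,3
1,0,1,2
gen 8: 0,2,1,2
3,1,1,2
3,2,2,3
1,0,1,2
gen 9: 1,2,1,2
1,2,1,2
0,3,2,3
2,0,1,2
gen 10: 1,2,1,2
2,2,1,2
0,3,2,3
2,0,1,2
gen 11: 1,2,1,2
3,2,1,2
0,3,2,3
2,0,1,2
gen 12: 2,2,1,2
0,3,1,2
1,3,2,3
2,0,1,2
gen 13: 2,2,1,2
1,3,1,2
1,3,2,3
2,0,1,2
gen 14: 2,2,1,2
2,3,1,2
1,3,2,3
2,0,1,2
gen 15: 2,2,1,2
3,3,1,2
1,3,2,3
2,0,1,2
gen 16: 3,3,1,2
1,1,2,2
3,0,3,3
2,1,1,2
gen 17: 3,3,1,2
2,1,2,2
3,0,3,3
2,1,1,2
gen 18: 3,3,1,2
3,1,2,2
3,0,3,3
2,1,1,2
gen 19: 1,0,2,2
2,3,2,2
0,1,3,3
3,1,1,2
gen 20: 1,0,2,2
3,3,2,2
0,1,3,3
3,1,1,2

2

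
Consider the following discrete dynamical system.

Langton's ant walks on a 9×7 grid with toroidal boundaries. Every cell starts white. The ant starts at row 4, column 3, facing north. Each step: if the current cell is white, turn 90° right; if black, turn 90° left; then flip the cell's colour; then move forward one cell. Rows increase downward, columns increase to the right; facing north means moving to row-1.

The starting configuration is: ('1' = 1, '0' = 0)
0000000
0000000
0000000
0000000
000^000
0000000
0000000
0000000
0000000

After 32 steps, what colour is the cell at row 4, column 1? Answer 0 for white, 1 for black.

[0] 0000000
0000000
0000000
0000000
000^000
0000000
0000000
0000000
0000000
[1] 0000000
0000000
0000000
0000000
0001>00
0000000
0000000
0000000
0000000
[2] 0000000
0000000
0000000
0000000
0001100
0000v00
0000000
0000000
0000000
[3] 0000000
0000000
0000000
0000000
0001100
000<100
0000000
0000000
0000000
[4] 0000000
0000000
0000000
0000000
000^100
0001100
0000000
0000000
0000000
[5] 0000000
0000000
0000000
0000000
00<0100
0001100
0000000
0000000
0000000
[6] 0000000
0000000
0000000
00^0000
0010100
0001100
0000000
0000000
0000000
[7] 0000000
0000000
0000000
001>000
0010100
0001100
0000000
0000000
0000000
[8] 0000000
0000000
0000000
0011000
001v100
0001100
0000000
0000000
0000000
[9] 0000000
0000000
0000000
0011000
00<1100
0001100
0000000
0000000
0000000
[10] 0000000
0000000
0000000
0011000
0001100
00v1100
0000000
0000000
0000000
[11] 0000000
0000000
0000000
0011000
0001100
0<11100
0000000
0000000
0000000
[12] 0000000
0000000
0000000
0011000
0^01100
0111100
0000000
0000000
0000000
[13] 0000000
0000000
0000000
0011000
01>1100
0111100
0000000
0000000
0000000
[14] 0000000
0000000
0000000
0011000
0111100
01v1100
0000000
0000000
0000000
[15] 0000000
0000000
0000000
0011000
0111100
010>100
0000000
0000000
0000000
[16] 0000000
0000000
0000000
0011000
011^100
0100100
0000000
0000000
0000000
[17] 0000000
0000000
0000000
0011000
01<0100
0100100
0000000
0000000
0000000
[18] 0000000
0000000
0000000
0011000
0100100
01v0100
0000000
0000000
0000000
[19] 0000000
0000000
0000000
0011000
0100100
0<10100
0000000
0000000
0000000
[20] 0000000
0000000
0000000
0011000
0100100
0010100
0v00000
0000000
0000000
[21] 0000000
0000000
0000000
0011000
0100100
0010100
<100000
0000000
0000000
[22] 0000000
0000000
0000000
0011000
0100100
^010100
1100000
0000000
0000000
[23] 0000000
0000000
0000000
0011000
0100100
1>10100
1100000
0000000
0000000
[24] 0000000
0000000
0000000
0011000
0100100
1110100
1v00000
0000000
0000000
[25] 0000000
0000000
0000000
0011000
0100100
1110100
10>0000
0000000
0000000
[26] 0000000
0000000
0000000
0011000
0100100
1110100
1010000
00v0000
0000000
[27] 0000000
0000000
0000000
0011000
0100100
1110100
1010000
0<10000
0000000
[28] 0000000
0000000
0000000
0011000
0100100
1110100
1^10000
0110000
0000000
[29] 0000000
0000000
0000000
0011000
0100100
1110100
11>0000
0110000
0000000
[30] 0000000
0000000
0000000
0011000
0100100
11^0100
1100000
0110000
0000000
[31] 0000000
0000000
0000000
0011000
0100100
1<00100
1100000
0110000
0000000
[32] 0000000
0000000
0000000
0011000
0100100
1000100
1v00000
0110000
0000000

1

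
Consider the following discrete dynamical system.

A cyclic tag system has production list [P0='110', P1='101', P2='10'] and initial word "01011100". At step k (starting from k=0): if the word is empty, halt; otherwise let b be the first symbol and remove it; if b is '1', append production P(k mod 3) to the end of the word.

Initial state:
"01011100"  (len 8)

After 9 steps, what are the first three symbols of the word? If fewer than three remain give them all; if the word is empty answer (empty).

k=0  "01011100"  (len 8)
k=1  "1011100"  (len 7)
k=2  "011100101"  (len 9)
k=3  "11100101"  (len 8)
k=4  "1100101110"  (len 10)
k=5  "100101110101"  (len 12)
k=6  "0010111010110"  (len 13)
k=7  "010111010110"  (len 12)
k=8  "10111010110"  (len 11)
k=9  "011101011010"  (len 12)

011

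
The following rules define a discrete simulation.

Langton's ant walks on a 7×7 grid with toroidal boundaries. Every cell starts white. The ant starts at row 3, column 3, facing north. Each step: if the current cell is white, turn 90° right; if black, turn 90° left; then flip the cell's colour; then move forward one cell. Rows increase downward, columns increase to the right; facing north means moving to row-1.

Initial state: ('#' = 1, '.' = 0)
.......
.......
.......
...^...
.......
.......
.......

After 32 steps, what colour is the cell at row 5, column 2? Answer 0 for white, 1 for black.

0

0) .......
.......
.......
...^...
.......
.......
.......
1) .......
.......
.......
...#>..
.......
.......
.......
2) .......
.......
.......
...##..
....v..
.......
.......
3) .......
.......
.......
...##..
...<#..
.......
.......
4) .......
.......
.......
...^#..
...##..
.......
.......
5) .......
.......
.......
..<.#..
...##..
.......
.......
6) .......
.......
..^....
..#.#..
...##..
.......
.......
7) .......
.......
..#>...
..#.#..
...##..
.......
.......
8) .......
.......
..##...
..#v#..
...##..
.......
.......
9) .......
.......
..##...
..<##..
...##..
.......
.......
10) .......
.......
..##...
...##..
..v##..
.......
.......
11) .......
.......
..##...
...##..
.<###..
.......
.......
12) .......
.......
..##...
.^.##..
.####..
.......
.......
13) .......
.......
..##...
.#>##..
.####..
.......
.......
14) .......
.......
..##...
.####..
.#v##..
.......
.......
15) .......
.......
..##...
.####..
.#.>#..
.......
.......
16) .......
.......
..##...
.##^#..
.#..#..
.......
.......
17) .......
.......
..##...
.#<.#..
.#..#..
.......
.......
18) .......
.......
..##...
.#..#..
.#v.#..
.......
.......
19) .......
.......
..##...
.#..#..
.<#.#..
.......
.......
20) .......
.......
..##...
.#..#..
..#.#..
.v.....
.......
21) .......
.......
..##...
.#..#..
..#.#..
<#.....
.......
22) .......
.......
..##...
.#..#..
^.#.#..
##.....
.......
23) .......
.......
..##...
.#..#..
#>#.#..
##.....
.......
24) .......
.......
..##...
.#..#..
###.#..
#v.....
.......
25) .......
.......
..##...
.#..#..
###.#..
#.>....
.......
26) .......
.......
..##...
.#..#..
###.#..
#.#....
..v....
27) .......
.......
..##...
.#..#..
###.#..
#.#....
.<#....
28) .......
.......
..##...
.#..#..
###.#..
#^#....
.##....
29) .......
.......
..##...
.#..#..
###.#..
##>....
.##....
30) .......
.......
..##...
.#..#..
##^.#..
##.....
.##....
31) .......
.......
..##...
.#..#..
#<..#..
##.....
.##....
32) .......
.......
..##...
.#..#..
#...#..
#v.....
.##....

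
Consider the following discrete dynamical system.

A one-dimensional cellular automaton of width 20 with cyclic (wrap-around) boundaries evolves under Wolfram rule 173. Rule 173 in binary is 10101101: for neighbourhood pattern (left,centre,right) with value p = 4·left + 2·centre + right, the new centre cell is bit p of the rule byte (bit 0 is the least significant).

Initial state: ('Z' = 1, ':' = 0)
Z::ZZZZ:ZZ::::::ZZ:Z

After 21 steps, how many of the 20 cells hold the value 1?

12

step 0: Z::ZZZZ:ZZ::::::ZZ:Z
step 1: :::ZZZ:ZZ::ZZZZ:Z:ZZ
step 2: :Z:ZZ:ZZ:::ZZZ:ZZZZ:
step 3: :ZZZ:ZZ::Z:ZZ:ZZZZ::
step 4: :ZZ:ZZ:::ZZZ:ZZZZ::Z
step 5: ZZ:ZZ::Z:ZZ:ZZZZ:::Z
step 6: Z:ZZ:::ZZZ:ZZZZ::Z:Z
step 7: :ZZ::Z:ZZ:ZZZZ:::ZZZ
step 8: ZZ:::ZZZ:ZZZZ::Z:ZZ:
step 9: Z::Z:ZZ:ZZZZ:::ZZZ:Z
step 10: :::ZZZ:ZZZZ::Z:ZZ:ZZ
step 11: :Z:ZZ:ZZZZ:::ZZZ:ZZ:
step 12: :ZZZ:ZZZZ::Z:ZZ:ZZ::
step 13: :ZZ:ZZZZ:::ZZZ:ZZ::Z
step 14: ZZ:ZZZZ::Z:ZZ:ZZ:::Z
step 15: Z:ZZZZ:::ZZZ:ZZ::Z:Z
step 16: :ZZZZ::Z:ZZ:ZZ:::ZZZ
step 17: ZZZZ:::ZZZ:ZZ::Z:ZZ:
step 18: ZZZ::Z:ZZ:ZZ:::ZZZ:Z
step 19: ZZ:::ZZZ:ZZ::Z:ZZ:ZZ
step 20: Z::Z:ZZ:ZZ:::ZZZ:ZZZ
step 21: :::ZZZ:ZZ::Z:ZZ:ZZZZ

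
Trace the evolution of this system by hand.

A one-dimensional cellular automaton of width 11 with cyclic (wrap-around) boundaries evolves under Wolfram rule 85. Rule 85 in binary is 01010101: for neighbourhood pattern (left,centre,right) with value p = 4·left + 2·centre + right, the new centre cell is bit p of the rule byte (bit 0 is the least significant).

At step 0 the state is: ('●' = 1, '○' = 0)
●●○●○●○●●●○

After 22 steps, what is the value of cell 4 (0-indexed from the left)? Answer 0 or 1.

[0] ●●○●○●○●●●○
[1] ○●○●○●○○○●○
[2] ○●○●○●●●○●●
[3] ○●○●○○○●○○●
[4] ○●○●●●○●●○●
[5] ○●○○○●○○●○●
[6] ○●●●○●●○●○●
[7] ○○○●○○●○●○●
[8] ●●○●●○●○●○●
[9] ○●○○●○●○●○○
[10] ○●●○●○●○●●●
[11] ○○●○●○●○○○●
[12] ●○●○●○●●●○●
[13] ●○●○●○○○●○○
[14] ●○●○●●●○●●○
[15] ●○●○○○●○○●○
[16] ●○●●●○●●○●○
[17] ●○○○●○○●○●○
[18] ●●●○●●○●○●○
[19] ○○●○○●○●○●○
[20] ●○●●○●○●○●●
[21] ●○○●○●○●○○○
[22] ●●○●○●○●●●○

0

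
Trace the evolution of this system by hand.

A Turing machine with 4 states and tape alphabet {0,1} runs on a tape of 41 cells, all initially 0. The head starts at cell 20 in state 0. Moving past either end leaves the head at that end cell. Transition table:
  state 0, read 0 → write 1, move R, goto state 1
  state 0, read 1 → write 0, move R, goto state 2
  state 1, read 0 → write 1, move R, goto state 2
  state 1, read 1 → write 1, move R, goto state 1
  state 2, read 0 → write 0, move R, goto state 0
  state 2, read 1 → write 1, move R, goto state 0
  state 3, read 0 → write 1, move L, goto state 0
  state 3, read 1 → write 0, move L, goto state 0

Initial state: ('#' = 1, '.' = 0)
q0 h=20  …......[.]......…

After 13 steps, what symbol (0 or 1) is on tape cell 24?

1

gen 0: q0 h=20  …......[.]......…
gen 1: q1 h=21  ….....#[.]......…
gen 2: q2 h=22  …....##[.]......…
gen 3: q0 h=23  …...##.[.]......…
gen 4: q1 h=24  …..##.#[.]......…
gen 5: q2 h=25  ….##.##[.]......…
gen 6: q0 h=26  …##.##.[.]......…
gen 7: q1 h=27  …#.##.#[.]......…
gen 8: q2 h=28  ….##.##[.]......…
gen 9: q0 h=29  …##.##.[.]......…
gen 10: q1 h=30  …#.##.#[.]......…
gen 11: q2 h=31  ….##.##[.]......…
gen 12: q0 h=32  …##.##.[.]......…
gen 13: q1 h=33  …#.##.#[.]......…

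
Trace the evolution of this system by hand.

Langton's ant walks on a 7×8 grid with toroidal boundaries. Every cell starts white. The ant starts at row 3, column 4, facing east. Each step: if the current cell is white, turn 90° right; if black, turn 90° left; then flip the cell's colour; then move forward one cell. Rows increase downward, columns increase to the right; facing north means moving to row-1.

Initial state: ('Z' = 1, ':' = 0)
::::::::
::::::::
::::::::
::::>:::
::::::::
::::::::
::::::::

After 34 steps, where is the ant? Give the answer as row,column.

step 0: ::::::::
::::::::
::::::::
::::>:::
::::::::
::::::::
::::::::
step 1: ::::::::
::::::::
::::::::
::::Z:::
::::v:::
::::::::
::::::::
step 2: ::::::::
::::::::
::::::::
::::Z:::
:::<Z:::
::::::::
::::::::
step 3: ::::::::
::::::::
::::::::
:::^Z:::
:::ZZ:::
::::::::
::::::::
step 4: ::::::::
::::::::
::::::::
:::Z>:::
:::ZZ:::
::::::::
::::::::
step 5: ::::::::
::::::::
::::^:::
:::Z::::
:::ZZ:::
::::::::
::::::::
step 6: ::::::::
::::::::
::::Z>::
:::Z::::
:::ZZ:::
::::::::
::::::::
step 7: ::::::::
::::::::
::::ZZ::
:::Z:v::
:::ZZ:::
::::::::
::::::::
step 8: ::::::::
::::::::
::::ZZ::
:::Z<Z::
:::ZZ:::
::::::::
::::::::
step 9: ::::::::
::::::::
::::^Z::
:::ZZZ::
:::ZZ:::
::::::::
::::::::
step 10: ::::::::
::::::::
:::<:Z::
:::ZZZ::
:::ZZ:::
::::::::
::::::::
step 11: ::::::::
:::^::::
:::Z:Z::
:::ZZZ::
:::ZZ:::
::::::::
::::::::
step 12: ::::::::
:::Z>:::
:::Z:Z::
:::ZZZ::
:::ZZ:::
::::::::
::::::::
step 13: ::::::::
:::ZZ:::
:::ZvZ::
:::ZZZ::
:::ZZ:::
::::::::
::::::::
step 14: ::::::::
:::ZZ:::
:::<ZZ::
:::ZZZ::
:::ZZ:::
::::::::
::::::::
step 15: ::::::::
:::ZZ:::
::::ZZ::
:::vZZ::
:::ZZ:::
::::::::
::::::::
step 16: ::::::::
:::ZZ:::
::::ZZ::
::::>Z::
:::ZZ:::
::::::::
::::::::
step 17: ::::::::
:::ZZ:::
::::^Z::
:::::Z::
:::ZZ:::
::::::::
::::::::
step 18: ::::::::
:::ZZ:::
:::<:Z::
:::::Z::
:::ZZ:::
::::::::
::::::::
step 19: ::::::::
:::^Z:::
:::Z:Z::
:::::Z::
:::ZZ:::
::::::::
::::::::
step 20: ::::::::
::<:Z:::
:::Z:Z::
:::::Z::
:::ZZ:::
::::::::
::::::::
step 21: ::^:::::
::Z:Z:::
:::Z:Z::
:::::Z::
:::ZZ:::
::::::::
::::::::
step 22: ::Z>::::
::Z:Z:::
:::Z:Z::
:::::Z::
:::ZZ:::
::::::::
::::::::
step 23: ::ZZ::::
::ZvZ:::
:::Z:Z::
:::::Z::
:::ZZ:::
::::::::
::::::::
step 24: ::ZZ::::
::<ZZ:::
:::Z:Z::
:::::Z::
:::ZZ:::
::::::::
::::::::
step 25: ::ZZ::::
:::ZZ:::
::vZ:Z::
:::::Z::
:::ZZ:::
::::::::
::::::::
step 26: ::ZZ::::
:::ZZ:::
:<ZZ:Z::
:::::Z::
:::ZZ:::
::::::::
::::::::
step 27: ::ZZ::::
:^:ZZ:::
:ZZZ:Z::
:::::Z::
:::ZZ:::
::::::::
::::::::
step 28: ::ZZ::::
:Z>ZZ:::
:ZZZ:Z::
:::::Z::
:::ZZ:::
::::::::
::::::::
step 29: ::ZZ::::
:ZZZZ:::
:ZvZ:Z::
:::::Z::
:::ZZ:::
::::::::
::::::::
step 30: ::ZZ::::
:ZZZZ:::
:Z:>:Z::
:::::Z::
:::ZZ:::
::::::::
::::::::
step 31: ::ZZ::::
:ZZ^Z:::
:Z:::Z::
:::::Z::
:::ZZ:::
::::::::
::::::::
step 32: ::ZZ::::
:Z<:Z:::
:Z:::Z::
:::::Z::
:::ZZ:::
::::::::
::::::::
step 33: ::ZZ::::
:Z::Z:::
:Zv::Z::
:::::Z::
:::ZZ:::
::::::::
::::::::
step 34: ::ZZ::::
:Z::Z:::
:<Z::Z::
:::::Z::
:::ZZ:::
::::::::
::::::::

2,1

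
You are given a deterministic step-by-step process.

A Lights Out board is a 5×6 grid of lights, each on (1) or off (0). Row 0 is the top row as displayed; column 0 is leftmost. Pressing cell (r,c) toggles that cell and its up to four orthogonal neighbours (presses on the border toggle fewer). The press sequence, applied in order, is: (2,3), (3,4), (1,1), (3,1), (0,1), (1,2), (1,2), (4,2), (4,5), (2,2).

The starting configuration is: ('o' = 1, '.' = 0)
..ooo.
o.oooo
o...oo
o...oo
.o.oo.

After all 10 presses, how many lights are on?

17

step 0: ..ooo.
o.oooo
o...oo
o...oo
.o.oo.
step 1: ..ooo.
o.o.oo
o.oo.o
o..ooo
.o.oo.
step 2: ..ooo.
o.o.oo
o.oooo
o.....
.o.o..
step 3: .oooo.
.o..oo
oooooo
o.....
.o.o..
step 4: .oooo.
.o..oo
o.oooo
.oo...
...o..
step 5: o..oo.
....oo
o.oooo
.oo...
...o..
step 6: o.ooo.
.ooooo
o..ooo
.oo...
...o..
step 7: o..oo.
....oo
o.oooo
.oo...
...o..
step 8: o..oo.
....oo
o.oooo
.o....
.oo...
step 9: o..oo.
....oo
o.oooo
.o...o
.oo.oo
step 10: o..oo.
..o.oo
oo..oo
.oo..o
.oo.oo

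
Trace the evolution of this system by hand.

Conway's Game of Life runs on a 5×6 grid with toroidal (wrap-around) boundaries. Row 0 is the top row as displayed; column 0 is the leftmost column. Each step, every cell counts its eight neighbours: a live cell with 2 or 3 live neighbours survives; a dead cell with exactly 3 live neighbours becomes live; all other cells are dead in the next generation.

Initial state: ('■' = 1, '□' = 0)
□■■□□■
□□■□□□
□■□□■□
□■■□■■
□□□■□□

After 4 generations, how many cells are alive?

4

[0] □■■□□■
□□■□□□
□■□□■□
□■■□■■
□□□■□□
[1] □■■■□□
■□■■□□
■■□□■■
■■■□■■
□□□■□■
[2] ■■□□□□
□□□□□□
□□□□□□
□□■□□□
□□□□□■
[3] ■□□□□□
□□□□□□
□□□□□□
□□□□□□
■■□□□□
[4] ■■□□□□
□□□□□□
□□□□□□
□□□□□□
■■□□□□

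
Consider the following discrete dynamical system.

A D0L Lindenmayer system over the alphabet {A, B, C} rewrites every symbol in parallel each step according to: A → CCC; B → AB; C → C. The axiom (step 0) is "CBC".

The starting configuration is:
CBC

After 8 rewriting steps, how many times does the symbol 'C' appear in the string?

0) CBC
1) CABC
2) CCCCABC
3) CCCCCCCABC
4) CCCCCCCCCCABC
5) CCCCCCCCCCCCCABC
6) CCCCCCCCCCCCCCCCABC
7) CCCCCCCCCCCCCCCCCCCABC
8) CCCCCCCCCCCCCCCCCCCCCCABC

23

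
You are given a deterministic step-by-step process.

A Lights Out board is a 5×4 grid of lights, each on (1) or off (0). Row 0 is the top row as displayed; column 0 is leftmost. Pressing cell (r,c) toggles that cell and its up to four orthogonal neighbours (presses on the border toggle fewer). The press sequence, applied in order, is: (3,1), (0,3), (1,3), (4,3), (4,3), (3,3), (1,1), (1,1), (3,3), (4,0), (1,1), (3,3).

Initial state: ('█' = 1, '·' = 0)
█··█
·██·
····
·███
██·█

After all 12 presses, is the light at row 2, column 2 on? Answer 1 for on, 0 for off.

0

k=0  █··█
·██·
····
·███
██·█
k=1  █··█
·██·
·█··
█··█
█··█
k=2  █·█·
·███
·█··
█··█
█··█
k=3  █·██
·█··
·█·█
█··█
█··█
k=4  █·██
·█··
·█·█
█···
█·█·
k=5  █·██
·█··
·█·█
█··█
█··█
k=6  █·██
·█··
·█··
█·█·
█···
k=7  ████
█·█·
····
█·█·
█···
k=8  █·██
·█··
·█··
█·█·
█···
k=9  █·██
·█··
·█·█
█··█
█··█
k=10  █·██
·█··
·█·█
···█
·█·█
k=11  ████
█·█·
···█
···█
·█·█
k=12  ████
█·█·
····
··█·
·█··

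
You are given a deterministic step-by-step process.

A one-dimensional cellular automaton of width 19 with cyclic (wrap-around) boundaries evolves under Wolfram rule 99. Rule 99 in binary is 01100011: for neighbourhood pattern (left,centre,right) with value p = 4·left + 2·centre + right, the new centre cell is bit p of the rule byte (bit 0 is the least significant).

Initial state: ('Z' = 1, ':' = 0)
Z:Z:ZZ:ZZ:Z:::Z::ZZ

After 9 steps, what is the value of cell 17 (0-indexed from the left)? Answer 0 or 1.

1

t=0: Z:Z:ZZ:ZZ:Z:::Z::ZZ
t=1: ZZ:Z:ZZ:ZZ::ZZ::Z::
t=2: :ZZ:Z:ZZ:Z:Z:Z:Z::Z
t=3: Z:ZZ:Z:ZZ:Z:Z:Z::Z:
t=4: :Z:ZZ:Z:ZZ:Z:Z::Z:Z
t=5: Z:Z:ZZ:Z:ZZ:Z::Z:Z:
t=6: :Z:Z:ZZ:Z:ZZ::Z:Z:Z
t=7: Z:Z:Z:ZZ:Z:Z:Z:Z:Z:
t=8: :Z:Z:Z:ZZ:Z:Z:Z:Z:Z
t=9: Z:Z:Z:Z:ZZ:Z:Z:Z:Z:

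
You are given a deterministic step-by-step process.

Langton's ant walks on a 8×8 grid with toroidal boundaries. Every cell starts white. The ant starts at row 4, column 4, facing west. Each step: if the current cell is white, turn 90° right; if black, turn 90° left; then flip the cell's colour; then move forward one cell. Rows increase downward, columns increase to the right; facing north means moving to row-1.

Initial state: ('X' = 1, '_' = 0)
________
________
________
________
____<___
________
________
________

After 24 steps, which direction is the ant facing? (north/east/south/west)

[0] ________
________
________
________
____<___
________
________
________
[1] ________
________
________
____^___
____X___
________
________
________
[2] ________
________
________
____X>__
____X___
________
________
________
[3] ________
________
________
____XX__
____Xv__
________
________
________
[4] ________
________
________
____XX__
____<X__
________
________
________
[5] ________
________
________
____XX__
_____X__
____v___
________
________
[6] ________
________
________
____XX__
_____X__
___<X___
________
________
[7] ________
________
________
____XX__
___^_X__
___XX___
________
________
[8] ________
________
________
____XX__
___X>X__
___XX___
________
________
[9] ________
________
________
____XX__
___XXX__
___Xv___
________
________
[10] ________
________
________
____XX__
___XXX__
___X_>__
________
________
[11] ________
________
________
____XX__
___XXX__
___X_X__
_____v__
________
[12] ________
________
________
____XX__
___XXX__
___X_X__
____<X__
________
[13] ________
________
________
____XX__
___XXX__
___X^X__
____XX__
________
[14] ________
________
________
____XX__
___XXX__
___XX>__
____XX__
________
[15] ________
________
________
____XX__
___XX^__
___XX___
____XX__
________
[16] ________
________
________
____XX__
___X<___
___XX___
____XX__
________
[17] ________
________
________
____XX__
___X____
___Xv___
____XX__
________
[18] ________
________
________
____XX__
___X____
___X_>__
____XX__
________
[19] ________
________
________
____XX__
___X____
___X_X__
____Xv__
________
[20] ________
________
________
____XX__
___X____
___X_X__
____X_>_
________
[21] ________
________
________
____XX__
___X____
___X_X__
____X_X_
______v_
[22] ________
________
________
____XX__
___X____
___X_X__
____X_X_
_____<X_
[23] ________
________
________
____XX__
___X____
___X_X__
____X^X_
_____XX_
[24] ________
________
________
____XX__
___X____
___X_X__
____XX>_
_____XX_

east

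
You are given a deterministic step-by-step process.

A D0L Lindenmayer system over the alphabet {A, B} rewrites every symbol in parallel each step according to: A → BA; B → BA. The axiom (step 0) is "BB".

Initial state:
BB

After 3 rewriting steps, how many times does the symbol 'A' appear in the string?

[0] BB
[1] BABA
[2] BABABABA
[3] BABABABABABABABA

8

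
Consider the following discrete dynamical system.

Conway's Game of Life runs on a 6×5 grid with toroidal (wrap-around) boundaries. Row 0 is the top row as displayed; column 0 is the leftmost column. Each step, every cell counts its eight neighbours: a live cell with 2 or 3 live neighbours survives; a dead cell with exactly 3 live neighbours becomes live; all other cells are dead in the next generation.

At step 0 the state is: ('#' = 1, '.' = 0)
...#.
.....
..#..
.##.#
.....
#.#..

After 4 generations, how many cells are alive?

8

0) ...#.
.....
..#..
.##.#
.....
#.#..
1) .....
.....
.###.
.###.
#.##.
.....
2) .....
..#..
.#.#.
#....
...##
.....
3) .....
..#..
.##..
#.##.
....#
.....
4) .....
.##..
.....
#.###
...##
.....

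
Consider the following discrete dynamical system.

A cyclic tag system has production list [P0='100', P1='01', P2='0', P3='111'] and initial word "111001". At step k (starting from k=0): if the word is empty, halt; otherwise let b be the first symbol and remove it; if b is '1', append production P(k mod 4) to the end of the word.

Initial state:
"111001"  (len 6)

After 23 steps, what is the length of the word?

0) "111001"  (len 6)
1) "11001100"  (len 8)
2) "100110001"  (len 9)
3) "001100010"  (len 9)
4) "01100010"  (len 8)
5) "1100010"  (len 7)
6) "10001001"  (len 8)
7) "00010010"  (len 8)
8) "0010010"  (len 7)
9) "010010"  (len 6)
10) "10010"  (len 5)
11) "00100"  (len 5)
12) "0100"  (len 4)
13) "100"  (len 3)
14) "0001"  (len 4)
15) "001"  (len 3)
16) "01"  (len 2)
17) "1"  (len 1)
18) "01"  (len 2)
19) "1"  (len 1)
20) "111"  (len 3)
21) "11100"  (len 5)
22) "110001"  (len 6)
23) "100010"  (len 6)

6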